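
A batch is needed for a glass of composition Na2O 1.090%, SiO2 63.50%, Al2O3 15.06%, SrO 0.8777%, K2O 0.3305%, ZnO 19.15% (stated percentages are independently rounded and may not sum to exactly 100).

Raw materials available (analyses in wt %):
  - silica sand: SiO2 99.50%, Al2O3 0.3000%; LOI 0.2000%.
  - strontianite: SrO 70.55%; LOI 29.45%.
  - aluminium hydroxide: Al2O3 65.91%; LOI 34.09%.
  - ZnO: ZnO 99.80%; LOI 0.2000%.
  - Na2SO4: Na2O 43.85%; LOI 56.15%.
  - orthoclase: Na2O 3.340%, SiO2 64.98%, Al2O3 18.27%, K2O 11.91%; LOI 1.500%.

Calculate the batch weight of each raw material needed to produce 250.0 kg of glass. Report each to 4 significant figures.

The working math carries exact precision from start to finish; mid-chain values are printed rounded to 4 significant digits in the working; every reported number receives exactly one rounding — the derived quantities, including glass mass, LOI, the totals, the yield, six oxide percentages, are computed from the batch weights at 250.0 kg of glass at exact precision, as given in problem or answer.
Target oxide masses per 250.0 kg glass:
  Na2O: 1.090% × 250.0 = 2.725 kg
  SiO2: 63.50% × 250.0 = 158.8 kg
  Al2O3: 15.06% × 250.0 = 37.65 kg
  SrO: 0.8777% × 250.0 = 2.194 kg
  K2O: 0.3305% × 250.0 = 0.8262 kg
  ZnO: 19.15% × 250.0 = 47.88 kg
Checking each oxide sum per the reported batch figures, on the stated basis (each sum matches its target mass within answer rounding):
  Na2O: 5.686·0.4385 + 6.937·0.03340 = 2.725 kg (target 2.725 kg)
  SiO2: 155.0·0.9950 + 6.937·0.6498 = 158.7 kg (target 158.8 kg)
  Al2O3: 155.0·0.003000 + 54.49·0.6591 + 6.937·0.1827 = 37.65 kg (target 37.65 kg)
  SrO: 3.110·0.7055 = 2.194 kg (target 2.194 kg)
  K2O: 6.937·0.1191 = 0.8262 kg (target 0.8262 kg)
  ZnO: 47.97·0.9980 = 47.87 kg (target 47.88 kg)
Mass balance on the glass: total charge less LOI = 250.0 kg (summing oxide targets gives 250.0 kg; basis as stated: 250.0 kg — differing by rounding only).
Adding the batch up: Σ batch = 273.2 kg; LOI removed, Σ of batch·LOI: 23.19 kg; yield, glass over the total, = 91.51%.

Batch per 250.0 kg glass:
  silica sand: 155.0 kg
  strontianite: 3.110 kg
  aluminium hydroxide: 54.49 kg
  ZnO: 47.97 kg
  Na2SO4: 5.686 kg
  orthoclase: 6.937 kg
Total batch = 273.2 kg; LOI loss = 23.19 kg; yield = 91.51%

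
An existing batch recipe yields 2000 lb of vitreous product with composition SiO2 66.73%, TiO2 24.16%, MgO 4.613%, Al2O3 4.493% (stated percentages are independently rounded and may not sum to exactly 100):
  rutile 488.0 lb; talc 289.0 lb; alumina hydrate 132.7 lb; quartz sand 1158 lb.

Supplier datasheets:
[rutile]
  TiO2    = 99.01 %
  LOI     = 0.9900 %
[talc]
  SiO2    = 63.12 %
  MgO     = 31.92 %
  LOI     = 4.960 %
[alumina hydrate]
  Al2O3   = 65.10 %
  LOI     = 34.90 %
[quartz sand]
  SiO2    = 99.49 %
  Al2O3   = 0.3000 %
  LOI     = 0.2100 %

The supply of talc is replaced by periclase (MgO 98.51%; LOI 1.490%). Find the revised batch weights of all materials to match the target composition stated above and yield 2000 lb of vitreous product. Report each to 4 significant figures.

Values along the way are displayed, rounded to four significant digits, on the page; each numeric step holds full float precision throughout; each reported figure sees exactly one rounding — all derived quantities (LOI, totals, yield, four oxide percentages, net glass mass) are re-derived in exact precision from the batch weights at 2000 lb of glass, precisely as stated by question or answer.
The oxide mass targets at 2000 lb vitreous product:
  SiO2: 66.73% × 2000 = 1335 lb
  TiO2: 24.16% × 2000 = 483.2 lb
  MgO: 4.613% × 2000 = 92.26 lb
  Al2O3: 4.493% × 2000 = 89.86 lb
Mass-balance tally per oxide working from each reported weight, against the basis in use (summed amounts equal target values net of answer rounding effects):
  SiO2: 1341·0.9949 = 1334 lb (target 1335 lb)
  TiO2: 488.0·0.9901 = 483.2 lb (target 483.2 lb)
  MgO: 93.66·0.9851 = 92.26 lb (target 92.26 lb)
  Al2O3: 131.9·0.6510 + 1341·0.003000 = 89.89 lb (target 89.86 lb)
Glass-mass sanity pass: the batch minus its LOI: 1999 lb (the Σ of target masses is 2000 lb; versus the stated basis of 2000 lb — a pure rounding effect).
Summing the batch: Σ batch = 2055 lb; LOI removed, Σ of batch·LOI: 55.08 lb; as yield: glass ÷ batch → 97.32%.

Revised batch per 2000 lb vitreous product:
  rutile: 488.0 lb
  periclase: 93.66 lb
  alumina hydrate: 131.9 lb
  quartz sand: 1341 lb
Total batch = 2055 lb; LOI loss = 55.08 lb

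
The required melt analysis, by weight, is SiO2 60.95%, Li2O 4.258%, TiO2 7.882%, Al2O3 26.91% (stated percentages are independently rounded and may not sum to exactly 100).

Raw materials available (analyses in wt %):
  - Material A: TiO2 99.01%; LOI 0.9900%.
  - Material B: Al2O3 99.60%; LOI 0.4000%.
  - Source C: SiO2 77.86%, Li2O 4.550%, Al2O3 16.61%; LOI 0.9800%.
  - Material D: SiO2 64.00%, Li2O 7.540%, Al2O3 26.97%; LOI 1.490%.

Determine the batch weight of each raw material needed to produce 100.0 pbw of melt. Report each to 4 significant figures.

Batch per 100.0 pbw melt:
  Material A: 7.961 pbw
  Material B: 11.51 pbw
  Source C: 63.22 pbw
  Material D: 18.32 pbw
Total batch = 101.0 pbw; LOI loss = 1.017 pbw; yield = 98.99%

The intermediate values appear (rounded to 4 significant digits) between the steps; each numeric step runs at full float precision from first step to last. Every reported value takes just one rounding — the derived quantities (totals, LOI, the yield, glass mass, the four compositions) are rebuilt from the batch weights on 100.0 pbw of glass at exact precision as set out in the question or the answer.
Target oxide masses per 100.0 pbw melt:
  SiO2: 60.95% × 100.0 = 60.95 pbw
  Li2O: 4.258% × 100.0 = 4.258 pbw
  TiO2: 7.882% × 100.0 = 7.882 pbw
  Al2O3: 26.91% × 100.0 = 26.91 pbw
Checking each oxide sum per the reported batch figures, on the stated basis (sums match the target masses net of answer rounding effects):
  SiO2: 63.22·0.7786 + 18.32·0.6400 = 60.95 pbw (target 60.95 pbw)
  Li2O: 63.22·0.04550 + 18.32·0.07540 = 4.258 pbw (target 4.258 pbw)
  TiO2: 7.961·0.9901 = 7.882 pbw (target 7.882 pbw)
  Al2O3: 11.51·0.9960 + 63.22·0.1661 + 18.32·0.2697 = 26.91 pbw (target 26.91 pbw)
Glass-mass sanity pass: the batch minus its LOI: 99.99 pbw (summing oxide targets gives 100.0 pbw; the stated basis being 100.0 pbw — gaps are rounding artifacts).
Batch grand total — Σ batch = 101.0 pbw; the LOI term Σ batch·LOI equals 1.017 pbw; yield, glass over the total, = 98.99%.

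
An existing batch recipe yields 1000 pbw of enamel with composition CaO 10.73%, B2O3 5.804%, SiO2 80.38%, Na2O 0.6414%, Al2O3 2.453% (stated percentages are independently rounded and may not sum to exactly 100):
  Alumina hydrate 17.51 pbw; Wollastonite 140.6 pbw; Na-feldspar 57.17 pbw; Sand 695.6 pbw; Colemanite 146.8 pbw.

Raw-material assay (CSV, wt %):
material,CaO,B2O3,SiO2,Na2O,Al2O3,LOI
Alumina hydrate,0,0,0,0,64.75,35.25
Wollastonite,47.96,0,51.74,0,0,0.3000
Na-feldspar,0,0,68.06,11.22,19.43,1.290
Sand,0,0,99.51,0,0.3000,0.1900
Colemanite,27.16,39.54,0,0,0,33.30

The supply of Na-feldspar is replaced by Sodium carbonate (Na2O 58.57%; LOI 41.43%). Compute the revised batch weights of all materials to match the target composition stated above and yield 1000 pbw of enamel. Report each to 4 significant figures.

Mid-chain values are displayed rounded off to 4 significant figures between the steps — the whole derivation holds full precision from first step to last. Every reported result sees exactly one rounding — derived quantities are computed using the weight values at 1000 pbw of glass at exact precision (five oxide percentages, yield, totals, LOI, glass mass) precisely as stated by the question or the answer.
Oxide-by-oxide targets in 1000 pbw enamel:
  CaO: 10.73% × 1000 = 107.3 pbw
  B2O3: 5.804% × 1000 = 58.04 pbw
  SiO2: 80.38% × 1000 = 803.8 pbw
  Na2O: 0.6414% × 1000 = 6.414 pbw
  Al2O3: 2.453% × 1000 = 24.53 pbw
Balance tally, oxide-wise, per the reported batch figures, for the quoted basis mass (delivered sums recover each target exact up to rounding of places):
  CaO: 140.6·0.4796 + 146.8·0.2716 = 107.3 pbw (target 107.3 pbw)
  B2O3: 146.8·0.3954 = 58.04 pbw (target 58.04 pbw)
  SiO2: 140.6·0.5174 + 734.7·0.9951 = 803.8 pbw (target 803.8 pbw)
  Na2O: 10.95·0.5857 = 6.413 pbw (target 6.414 pbw)
  Al2O3: 34.48·0.6475 + 734.7·0.003000 = 24.53 pbw (target 24.53 pbw)
The glass-mass cross-check: batch total minus LOI = 1000 pbw (targets for the oxides total 1000 pbw; basis as stated: 1000 pbw — any gap is answer rounding).
Whole-batch sum: Σ batch = 1068 pbw; Σ batch·LOI gives LOI loss = 67.39 pbw; yield, glass over the total, = 93.69%.

Revised batch per 1000 pbw enamel:
  Alumina hydrate: 34.48 pbw
  Wollastonite: 140.6 pbw
  Sodium carbonate: 10.95 pbw
  Sand: 734.7 pbw
  Colemanite: 146.8 pbw
Total batch = 1068 pbw; LOI loss = 67.39 pbw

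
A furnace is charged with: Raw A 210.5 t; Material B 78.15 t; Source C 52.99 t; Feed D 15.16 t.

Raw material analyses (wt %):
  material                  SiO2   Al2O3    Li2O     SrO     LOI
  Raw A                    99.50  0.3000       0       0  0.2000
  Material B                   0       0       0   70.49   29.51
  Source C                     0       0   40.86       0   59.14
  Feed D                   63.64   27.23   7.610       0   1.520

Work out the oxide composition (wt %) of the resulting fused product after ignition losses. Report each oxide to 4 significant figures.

Glass mass = 301.7 t (batch 356.8 − LOI 55.05).
Composition: SiO2 72.61%, Al2O3 1.577%, Li2O 7.558%, SrO 18.26%

All internal work runs at full float precision from start to finish — intermediates are printed rounded to four significant figures — every reported figure sees exactly one rounding — the derived quantities, including the four compositions, LOI, net glass mass, totals, the yield, are recomputed from the batch weights at 301.7 t of glass at full float precision as they appear in the question or the answer.
Delivered oxide masses:
  SiO2: 210.5·0.9950 + 15.16·0.6364 = 219.1 t
  Al2O3: 210.5·0.003000 + 15.16·0.2723 = 4.760 t
  Li2O: 52.99·0.4086 + 15.16·0.07610 = 22.81 t
  SrO: 78.15·0.7049 = 55.09 t
LOI: 210.5·0.002000 + 78.15·0.2951 + 52.99·0.5914 + 15.16·0.01520 = 55.05 t
Resulting glass, batch − LOI: 356.8 − 55.05 = 301.7 t (matching Σ of the oxides)
wt %: oxide over glass, times 100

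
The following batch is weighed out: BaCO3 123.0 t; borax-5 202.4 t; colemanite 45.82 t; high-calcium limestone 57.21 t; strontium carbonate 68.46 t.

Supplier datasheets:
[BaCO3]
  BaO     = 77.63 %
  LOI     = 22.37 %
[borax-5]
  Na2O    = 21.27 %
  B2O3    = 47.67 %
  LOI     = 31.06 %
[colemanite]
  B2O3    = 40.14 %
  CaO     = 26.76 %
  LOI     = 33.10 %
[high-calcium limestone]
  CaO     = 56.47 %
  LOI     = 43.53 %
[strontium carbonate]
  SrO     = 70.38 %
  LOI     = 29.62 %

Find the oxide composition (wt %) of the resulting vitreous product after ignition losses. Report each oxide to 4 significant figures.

Mid-chain values are shown, rounded to four significant figures, in the printout — every computation carries full precision end to end; a single rounding completes every reported result; derived quantities are recomputed at full precision (five oxide percentages, the yield, totals, LOI, glass mass) starting from the weights per 346.2 t of glass, exactly as printed in either problem or answer.
Mass of each oxide from the mix:
  Na2O: 202.4·0.2127 = 43.05 t
  B2O3: 202.4·0.4767 + 45.82·0.4014 = 114.9 t
  SrO: 68.46·0.7038 = 48.18 t
  CaO: 45.82·0.2676 + 57.21·0.5647 = 44.57 t
  BaO: 123.0·0.7763 = 95.48 t
LOI: 123.0·0.2237 + 202.4·0.3106 + 45.82·0.3310 + 57.21·0.4353 + 68.46·0.2962 = 150.7 t
The glass mass, total less LOI, = 496.9 − 150.7 = 346.2 t (equal to the oxide-mass sum)
each wt % is 100 × oxide ÷ glass

Glass mass = 346.2 t (batch 496.9 − LOI 150.7).
Composition: Na2O 12.44%, B2O3 33.19%, SrO 13.92%, CaO 12.87%, BaO 27.58%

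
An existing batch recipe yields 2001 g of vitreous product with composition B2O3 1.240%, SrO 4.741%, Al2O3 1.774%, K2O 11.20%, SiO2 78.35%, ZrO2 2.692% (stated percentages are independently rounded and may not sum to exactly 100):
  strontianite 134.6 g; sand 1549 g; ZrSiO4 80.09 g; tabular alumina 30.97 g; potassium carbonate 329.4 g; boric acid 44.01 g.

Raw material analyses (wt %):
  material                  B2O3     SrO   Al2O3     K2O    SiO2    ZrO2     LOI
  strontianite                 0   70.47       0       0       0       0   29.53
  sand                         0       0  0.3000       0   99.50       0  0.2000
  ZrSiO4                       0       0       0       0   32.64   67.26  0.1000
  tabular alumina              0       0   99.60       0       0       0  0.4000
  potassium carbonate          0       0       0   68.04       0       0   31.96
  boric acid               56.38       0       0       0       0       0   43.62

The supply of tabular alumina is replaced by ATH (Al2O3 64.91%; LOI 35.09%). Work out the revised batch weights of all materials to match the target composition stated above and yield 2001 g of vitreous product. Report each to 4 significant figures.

Revised batch per 2001 g vitreous product:
  strontianite: 134.6 g
  sand: 1549 g
  ZrSiO4: 80.09 g
  ATH: 47.53 g
  potassium carbonate: 329.4 g
  boric acid: 44.01 g
Total batch = 2185 g; LOI loss = 184.1 g

Every computation holds exact precision throughout; working values are printed, with 4-significant-figure rounding, in the working; every reported figure takes just one rounding; derived quantities are re-derived at full float precision (glass mass, ignition loss, yield, the six compositions, the totals) from the weighed amounts per 2001 g of glass, as set out in the problem or the answer.
Target oxide masses per 2001 g vitreous product:
  B2O3: 1.240% × 2001 = 24.81 g
  SrO: 4.741% × 2001 = 94.87 g
  Al2O3: 1.774% × 2001 = 35.50 g
  K2O: 11.20% × 2001 = 224.1 g
  SiO2: 78.35% × 2001 = 1568 g
  ZrO2: 2.692% × 2001 = 53.87 g
Checking each oxide sum per the reported batch figures, under the basis named above (every target is met by its sum up to rounding of the answer):
  B2O3: 44.01·0.5638 = 24.81 g (target 24.81 g)
  SrO: 134.6·0.7047 = 94.85 g (target 94.87 g)
  Al2O3: 1549·0.003000 + 47.53·0.6491 = 35.50 g (target 35.50 g)
  K2O: 329.4·0.6804 = 224.1 g (target 224.1 g)
  SiO2: 1549·0.9950 + 80.09·0.3264 = 1567 g (target 1568 g)
  ZrO2: 80.09·0.6726 = 53.87 g (target 53.87 g)
Glass-mass bookkeeping: total batch − LOI = 2001 g (summing oxide targets gives 2001 g; the stated basis being 2001 g — deltas are rounding alone).
Adding the batch up: Σ batch = 2185 g; ignition loss, Σ(batch × LOI) = 184.1 g; as yield: glass ÷ batch → 91.57%.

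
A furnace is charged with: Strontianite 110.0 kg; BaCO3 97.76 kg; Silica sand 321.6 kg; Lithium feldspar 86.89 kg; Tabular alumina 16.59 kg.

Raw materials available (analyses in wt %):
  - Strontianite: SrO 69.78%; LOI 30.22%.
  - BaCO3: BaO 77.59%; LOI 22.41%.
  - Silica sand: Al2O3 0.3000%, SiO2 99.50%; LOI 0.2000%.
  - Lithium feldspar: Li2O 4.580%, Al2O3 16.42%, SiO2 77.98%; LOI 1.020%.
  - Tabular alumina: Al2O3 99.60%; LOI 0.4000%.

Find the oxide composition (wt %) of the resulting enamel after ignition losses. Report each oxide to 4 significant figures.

Glass mass = 576.1 kg (batch 632.8 − LOI 56.75).
Composition: Li2O 0.6908%, Al2O3 5.512%, SiO2 67.31%, SrO 13.32%, BaO 13.17%

In-progress results appear, rounded to four significant digits, in the printout — all arithmetic runs at exact precision in every operation. Every reported figure carries a single rounding — all derived quantities, including ignition loss, the five compositions, totals, net glass mass, yield, are recomputed from the batch weights for 576.1 kg of glass in exact precision as quoted within question or answer.
Delivered oxide masses:
  Li2O: 86.89·0.04580 = 3.980 kg
  Al2O3: 321.6·0.003000 + 86.89·0.1642 + 16.59·0.9960 = 31.76 kg
  SiO2: 321.6·0.9950 + 86.89·0.7798 = 387.7 kg
  SrO: 110.0·0.6978 = 76.76 kg
  BaO: 97.76·0.7759 = 75.85 kg
LOI: 110.0·0.3022 + 97.76·0.2241 + 321.6·0.002000 + 86.89·0.01020 + 16.59·0.004000 = 56.75 kg
The glass mass, total less LOI, = 632.8 − 56.75 = 576.1 kg (equal to the oxide-mass sum)
each oxide over glass, ×100, is wt %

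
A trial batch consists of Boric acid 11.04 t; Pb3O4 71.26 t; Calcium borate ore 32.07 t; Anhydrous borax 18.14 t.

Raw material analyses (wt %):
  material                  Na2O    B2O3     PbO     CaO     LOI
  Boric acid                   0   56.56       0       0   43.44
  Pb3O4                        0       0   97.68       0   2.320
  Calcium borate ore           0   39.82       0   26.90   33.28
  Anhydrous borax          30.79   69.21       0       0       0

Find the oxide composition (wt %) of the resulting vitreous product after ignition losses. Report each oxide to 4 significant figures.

The whole derivation carries full precision in all steps. Intermediates are displayed (rounded to 4 significant figures) when written out — each reported result sees exactly one rounding; derived quantities are recomputed in full float precision (net glass mass, four oxide percentages, ignition loss, the yield, the totals) starting from the weights for 115.4 t of glass, as quoted within problem or answer.
Mass of each oxide from the mix:
  Na2O: 18.14·0.3079 = 5.585 t
  B2O3: 11.04·0.5656 + 32.07·0.3982 + 18.14·0.6921 = 31.57 t
  PbO: 71.26·0.9768 = 69.61 t
  CaO: 32.07·0.2690 = 8.627 t
LOI: 11.04·0.4344 + 71.26·0.02320 + 32.07·0.3328 = 17.12 t
batch − LOI leaves glass = 132.5 − 17.12 = 115.4 t (the oxide masses sum to this)
wt % = oxide mass / glass mass × 100

Glass mass = 115.4 t (batch 132.5 − LOI 17.12).
Composition: Na2O 4.840%, B2O3 27.36%, PbO 60.32%, CaO 7.476%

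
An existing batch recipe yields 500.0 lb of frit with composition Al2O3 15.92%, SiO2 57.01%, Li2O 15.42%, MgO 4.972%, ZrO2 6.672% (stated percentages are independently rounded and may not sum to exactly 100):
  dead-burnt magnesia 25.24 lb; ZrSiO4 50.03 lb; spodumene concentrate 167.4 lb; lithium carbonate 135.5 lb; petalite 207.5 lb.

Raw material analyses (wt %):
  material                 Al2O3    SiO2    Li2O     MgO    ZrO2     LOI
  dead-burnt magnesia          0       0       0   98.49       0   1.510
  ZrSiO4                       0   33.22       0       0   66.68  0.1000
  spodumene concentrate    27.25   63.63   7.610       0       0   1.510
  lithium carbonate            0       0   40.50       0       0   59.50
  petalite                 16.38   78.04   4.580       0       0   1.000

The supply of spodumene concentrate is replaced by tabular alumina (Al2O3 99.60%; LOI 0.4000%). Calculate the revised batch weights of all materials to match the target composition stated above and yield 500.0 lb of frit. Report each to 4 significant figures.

Values along the way are shown, rounded to 4 significant digits, at each printed step; full float precision is maintained in all steps — each reported value takes just one rounding — the derived quantities are rebuilt from the weighed amounts per 500.0 lb of glass in full float precision (the five compositions, net glass mass, LOI, the yield, totals), exactly as shown in either problem or answer.
Oxide mass targets, per 500.0 lb frit:
  Al2O3: 15.92% × 500.0 = 79.60 lb
  SiO2: 57.01% × 500.0 = 285.0 lb
  Li2O: 15.42% × 500.0 = 77.10 lb
  MgO: 4.972% × 500.0 = 24.86 lb
  ZrO2: 6.672% × 500.0 = 33.36 lb
Per-oxide balance check applying the batch weights above, versus the basis set out (every target is met by its sum net of answer rounding effects):
  Al2O3: 23.35·0.9960 + 344.0·0.1638 = 79.60 lb (target 79.60 lb)
  SiO2: 50.03·0.3322 + 344.0·0.7804 = 285.1 lb (target 285.0 lb)
  Li2O: 151.5·0.4050 + 344.0·0.04580 = 77.11 lb (target 77.10 lb)
  MgO: 25.24·0.9849 = 24.86 lb (target 24.86 lb)
  ZrO2: 50.03·0.6668 = 33.36 lb (target 33.36 lb)
Glass-mass sanity pass: the batch minus its LOI: 500.0 lb (per-oxide target masses sum to 500.0 lb; the stated basis being 500.0 lb — gaps are rounding artifacts).
Total batch = Σ batch = 594.1 lb; loss to ignition Σ batch·LOI = 94.11 lb; glass ÷ batch gives a yield of 84.16%.

Revised batch per 500.0 lb frit:
  dead-burnt magnesia: 25.24 lb
  ZrSiO4: 50.03 lb
  tabular alumina: 23.35 lb
  lithium carbonate: 151.5 lb
  petalite: 344.0 lb
Total batch = 594.1 lb; LOI loss = 94.11 lb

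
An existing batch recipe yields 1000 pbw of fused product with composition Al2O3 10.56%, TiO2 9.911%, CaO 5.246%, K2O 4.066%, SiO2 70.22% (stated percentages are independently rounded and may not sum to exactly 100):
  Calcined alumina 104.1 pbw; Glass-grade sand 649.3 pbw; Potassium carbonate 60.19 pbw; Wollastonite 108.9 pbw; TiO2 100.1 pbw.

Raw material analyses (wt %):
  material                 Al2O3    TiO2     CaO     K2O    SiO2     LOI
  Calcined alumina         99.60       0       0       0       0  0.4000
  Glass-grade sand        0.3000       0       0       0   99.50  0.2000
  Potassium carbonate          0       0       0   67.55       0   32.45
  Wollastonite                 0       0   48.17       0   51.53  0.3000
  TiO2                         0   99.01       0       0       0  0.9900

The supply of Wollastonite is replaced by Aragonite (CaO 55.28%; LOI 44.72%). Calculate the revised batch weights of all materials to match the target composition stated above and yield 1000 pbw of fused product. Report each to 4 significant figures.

Full precision is maintained end to end — intermediates are shown, rounded to four significant digits, on the page. A single rounding produces every reported figure — the derived quantities are recomputed in full float precision (the five compositions, LOI, totals, the yield, net glass mass) from the weighed amounts for 1000 pbw of glass exactly as printed in either problem or answer.
Target oxide masses per 1000 pbw fused product:
  Al2O3: 10.56% × 1000 = 105.6 pbw
  TiO2: 9.911% × 1000 = 99.11 pbw
  CaO: 5.246% × 1000 = 52.46 pbw
  K2O: 4.066% × 1000 = 40.66 pbw
  SiO2: 70.22% × 1000 = 702.2 pbw
Checking each oxide sum applying the batch weights above, for the quoted basis mass (every target is met by its sum exact up to rounding of places):
  Al2O3: 103.9·0.9960 + 705.7·0.003000 = 105.6 pbw (target 105.6 pbw)
  TiO2: 100.1·0.9901 = 99.11 pbw (target 99.11 pbw)
  CaO: 94.90·0.5528 = 52.46 pbw (target 52.46 pbw)
  K2O: 60.19·0.6755 = 40.66 pbw (target 40.66 pbw)
  SiO2: 705.7·0.9950 = 702.2 pbw (target 702.2 pbw)
Glass-mass sanity pass: total charge less LOI = 1000 pbw (the targets, summed, come to 1000 pbw; basis as stated: 1000 pbw — rounding explains the deltas).
Whole-batch sum: Σ batch = 1065 pbw; LOI removed, Σ of batch·LOI: 64.79 pbw; glass ÷ batch gives a yield of 93.92%.

Revised batch per 1000 pbw fused product:
  Calcined alumina: 103.9 pbw
  Glass-grade sand: 705.7 pbw
  Potassium carbonate: 60.19 pbw
  Aragonite: 94.90 pbw
  TiO2: 100.1 pbw
Total batch = 1065 pbw; LOI loss = 64.79 pbw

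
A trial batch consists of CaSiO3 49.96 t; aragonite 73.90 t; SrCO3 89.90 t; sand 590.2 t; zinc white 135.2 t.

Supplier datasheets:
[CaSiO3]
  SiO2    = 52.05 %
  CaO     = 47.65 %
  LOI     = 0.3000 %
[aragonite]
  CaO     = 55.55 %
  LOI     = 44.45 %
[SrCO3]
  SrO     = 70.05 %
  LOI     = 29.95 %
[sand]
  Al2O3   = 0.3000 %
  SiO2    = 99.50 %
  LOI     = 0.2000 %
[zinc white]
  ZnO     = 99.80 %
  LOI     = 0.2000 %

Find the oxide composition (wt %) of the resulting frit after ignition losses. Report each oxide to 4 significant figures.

Glass mass = 877.8 t (batch 939.2 − LOI 61.37).
Composition: Al2O3 0.2017%, ZnO 15.37%, SiO2 69.86%, CaO 7.389%, SrO 7.174%

The whole derivation holds full float precision at every stage; the intermediate values are printed, rounded to four significant digits, as written. Every reported figure takes exactly one rounding — derived quantities, which include the totals, LOI, net glass mass, the yield, the five compositions, are re-derived in full precision, exactly as shown in problem or answer, starting from the weights on 877.8 t of glass.
Oxide-by-oxide delivered mass:
  Al2O3: 590.2·0.003000 = 1.771 t
  ZnO: 135.2·0.9980 = 134.9 t
  SiO2: 49.96·0.5205 + 590.2·0.9950 = 613.3 t
  CaO: 49.96·0.4765 + 73.90·0.5555 = 64.86 t
  SrO: 89.90·0.7005 = 62.97 t
LOI: 49.96·0.003000 + 73.90·0.4445 + 89.90·0.2995 + 590.2·0.002000 + 135.2·0.002000 = 61.37 t
Glass = total batch minus LOI = 939.2 − 61.37 = 877.8 t (consistent with Σ oxide mass)
oxide / glass × 100 gives the wt %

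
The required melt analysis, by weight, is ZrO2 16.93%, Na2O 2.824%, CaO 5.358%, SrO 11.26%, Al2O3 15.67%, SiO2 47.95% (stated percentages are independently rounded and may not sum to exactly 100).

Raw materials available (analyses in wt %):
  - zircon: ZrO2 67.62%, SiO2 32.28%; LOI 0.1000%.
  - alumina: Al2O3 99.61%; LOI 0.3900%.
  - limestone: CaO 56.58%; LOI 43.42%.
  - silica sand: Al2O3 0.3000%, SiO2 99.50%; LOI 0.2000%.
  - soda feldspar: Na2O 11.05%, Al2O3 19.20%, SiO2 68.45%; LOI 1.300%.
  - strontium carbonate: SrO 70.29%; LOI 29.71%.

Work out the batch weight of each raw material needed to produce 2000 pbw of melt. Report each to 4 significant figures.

Mid-chain values appear rounded to 4 significant figures at each printed step. All arithmetic runs at full float precision at each step. A single rounding produces every reported value — the derived quantities, which include LOI, totals, yield, glass mass, the six compositions, are re-derived at full precision, as written in the problem or answer text, from the batch weights per 2000 pbw of glass.
The oxide mass targets at 2000 pbw melt:
  ZrO2: 16.93% × 2000 = 338.6 pbw
  Na2O: 2.824% × 2000 = 56.48 pbw
  CaO: 5.358% × 2000 = 107.2 pbw
  SrO: 11.26% × 2000 = 225.2 pbw
  Al2O3: 15.67% × 2000 = 313.4 pbw
  SiO2: 47.95% × 2000 = 959.0 pbw
A balance pass over the oxides, applying the batch weights above, under the basis named above (each sum matches its target mass within answer rounding):
  ZrO2: 500.7·0.6762 = 338.6 pbw (target 338.6 pbw)
  Na2O: 511.1·0.1105 = 56.48 pbw (target 56.48 pbw)
  CaO: 189.4·0.5658 = 107.2 pbw (target 107.2 pbw)
  SrO: 320.4·0.7029 = 225.2 pbw (target 225.2 pbw)
  Al2O3: 214.8·0.9961 + 449.7·0.003000 + 511.1·0.1920 = 313.4 pbw (target 313.4 pbw)
  SiO2: 500.7·0.3228 + 449.7·0.9950 + 511.1·0.6845 = 958.9 pbw (target 959.0 pbw)
Glass-mass sanity pass: total charge less LOI = 2000 pbw (summing oxide targets gives 2000 pbw; with the basis standing at 2000 pbw — rounding explains the deltas).
Summing the batch: Σ batch = 2186 pbw; Σ batch·LOI gives LOI loss = 186.3 pbw; yield: glass divided by total = 91.48%.

Batch per 2000 pbw melt:
  zircon: 500.7 pbw
  alumina: 214.8 pbw
  limestone: 189.4 pbw
  silica sand: 449.7 pbw
  soda feldspar: 511.1 pbw
  strontium carbonate: 320.4 pbw
Total batch = 2186 pbw; LOI loss = 186.3 pbw; yield = 91.48%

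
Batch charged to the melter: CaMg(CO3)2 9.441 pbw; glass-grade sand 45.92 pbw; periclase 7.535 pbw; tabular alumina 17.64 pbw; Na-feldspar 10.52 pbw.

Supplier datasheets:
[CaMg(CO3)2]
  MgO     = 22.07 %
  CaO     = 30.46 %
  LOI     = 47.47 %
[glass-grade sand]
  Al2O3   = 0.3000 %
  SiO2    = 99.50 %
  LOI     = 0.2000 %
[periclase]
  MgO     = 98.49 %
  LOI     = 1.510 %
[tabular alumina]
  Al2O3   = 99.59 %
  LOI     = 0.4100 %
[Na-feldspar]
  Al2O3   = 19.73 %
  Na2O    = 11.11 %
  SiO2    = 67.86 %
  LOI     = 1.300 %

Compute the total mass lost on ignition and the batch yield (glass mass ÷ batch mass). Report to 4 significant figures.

The intermediate values are rounded to four significant digits as shown — full float precision is kept through the solve — each reported value takes a single rounding; all derived quantities are recomputed from the batch weights at 86.16 pbw of glass at full precision (glass mass, LOI, the yield, five oxide percentages, totals), exactly as shown in the problem or the answer.
LOI of each material in turn:
  CaMg(CO3)2: 9.441 × 0.4747 = 4.482 pbw
  glass-grade sand: 45.92 × 0.002000 = 0.09184 pbw
  periclase: 7.535 × 0.01510 = 0.1138 pbw
  tabular alumina: 17.64 × 0.004100 = 0.07232 pbw
  Na-feldspar: 10.52 × 0.01300 = 0.1368 pbw
Total LOI = 4.896 pbw
Glass = batch − LOI = 91.06 − 4.896 = 86.16 pbw

LOI loss = 4.896 pbw; glass = 86.16 pbw; yield = 94.62%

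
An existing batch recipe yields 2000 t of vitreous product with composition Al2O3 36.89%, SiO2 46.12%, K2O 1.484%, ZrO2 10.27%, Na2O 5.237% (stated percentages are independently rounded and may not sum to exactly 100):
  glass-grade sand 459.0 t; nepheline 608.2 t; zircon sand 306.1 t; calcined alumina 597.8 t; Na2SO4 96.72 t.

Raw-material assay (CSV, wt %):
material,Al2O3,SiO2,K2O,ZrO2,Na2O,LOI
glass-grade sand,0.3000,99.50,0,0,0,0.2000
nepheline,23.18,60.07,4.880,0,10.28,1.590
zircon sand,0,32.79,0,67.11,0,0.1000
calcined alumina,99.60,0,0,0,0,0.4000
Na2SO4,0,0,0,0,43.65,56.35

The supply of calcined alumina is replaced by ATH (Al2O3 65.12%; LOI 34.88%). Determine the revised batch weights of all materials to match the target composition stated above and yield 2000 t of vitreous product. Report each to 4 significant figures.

Revised batch per 2000 t vitreous product:
  glass-grade sand: 459.0 t
  nepheline: 608.2 t
  zircon sand: 306.1 t
  ATH: 914.4 t
  Na2SO4: 96.72 t
Total batch = 2384 t; LOI loss = 384.3 t

Intermediates appear rounded to 4 significant figures as written. All arithmetic maintains full precision at each step. Exactly one rounding lands on each reported figure; the derived quantities (yield, ignition loss, five oxide percentages, net glass mass, the totals) are re-derived using the weight values on 2000 t of glass at full precision, as written in problem or answer.
Target oxide masses per 2000 t vitreous product:
  Al2O3: 36.89% × 2000 = 737.8 t
  SiO2: 46.12% × 2000 = 922.4 t
  K2O: 1.484% × 2000 = 29.68 t
  ZrO2: 10.27% × 2000 = 205.4 t
  Na2O: 5.237% × 2000 = 104.7 t
Checking each oxide sum per the reported batch figures, for the quoted basis mass (delivered sums recover each target once rounding is allowed for):
  Al2O3: 459.0·0.003000 + 608.2·0.2318 + 914.4·0.6512 = 737.8 t (target 737.8 t)
  SiO2: 459.0·0.9950 + 608.2·0.6007 + 306.1·0.3279 = 922.4 t (target 922.4 t)
  K2O: 608.2·0.04880 = 29.68 t (target 29.68 t)
  ZrO2: 306.1·0.6711 = 205.4 t (target 205.4 t)
  Na2O: 608.2·0.1028 + 96.72·0.4365 = 104.7 t (target 104.7 t)
Glass-mass bookkeeping: batch total minus LOI = 2000 t (summing oxide targets gives 2000 t; stated basis 2000 t — any gap is answer rounding).
Batch grand total — Σ batch = 2384 t; Σ batch·LOI gives LOI loss = 384.3 t; yield = glass ÷ total batch = 83.88%.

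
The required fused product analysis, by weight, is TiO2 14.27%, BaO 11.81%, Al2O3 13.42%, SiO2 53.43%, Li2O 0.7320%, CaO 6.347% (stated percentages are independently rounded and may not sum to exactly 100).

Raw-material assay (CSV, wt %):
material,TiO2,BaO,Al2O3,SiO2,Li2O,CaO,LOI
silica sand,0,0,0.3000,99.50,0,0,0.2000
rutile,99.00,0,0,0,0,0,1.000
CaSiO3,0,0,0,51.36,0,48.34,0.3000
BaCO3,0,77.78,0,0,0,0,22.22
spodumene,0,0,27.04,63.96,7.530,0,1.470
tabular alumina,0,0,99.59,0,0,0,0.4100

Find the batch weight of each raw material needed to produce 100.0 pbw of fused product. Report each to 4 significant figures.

Batch per 100.0 pbw fused product:
  silica sand: 40.67 pbw
  rutile: 14.41 pbw
  CaSiO3: 13.13 pbw
  BaCO3: 15.18 pbw
  spodumene: 9.721 pbw
  tabular alumina: 10.71 pbw
Total batch = 103.8 pbw; LOI loss = 3.825 pbw; yield = 96.32%

Intermediates are printed with 4-significant-figure rounding across the worked steps. Exact precision is kept at each step — each reported value is rounded a single time. All derived quantities are rebuilt in exact precision (the totals, six oxide percentages, the yield, glass mass, ignition loss) starting from the weights at 100.0 pbw of glass exactly as shown in the problem or the answer.
Oxide-by-oxide targets in 100.0 pbw fused product:
  TiO2: 14.27% × 100.0 = 14.27 pbw
  BaO: 11.81% × 100.0 = 11.81 pbw
  Al2O3: 13.42% × 100.0 = 13.42 pbw
  SiO2: 53.43% × 100.0 = 53.43 pbw
  Li2O: 0.7320% × 100.0 = 0.7320 pbw
  CaO: 6.347% × 100.0 = 6.347 pbw
A balance pass over the oxides, using the reported weights, for the quoted basis mass (sums match the target masses within answer rounding):
  TiO2: 14.41·0.9900 = 14.27 pbw (target 14.27 pbw)
  BaO: 15.18·0.7778 = 11.81 pbw (target 11.81 pbw)
  Al2O3: 40.67·0.003000 + 9.721·0.2704 + 10.71·0.9959 = 13.42 pbw (target 13.42 pbw)
  SiO2: 40.67·0.9950 + 13.13·0.5136 + 9.721·0.6396 = 53.43 pbw (target 53.43 pbw)
  Li2O: 9.721·0.07530 = 0.7320 pbw (target 0.7320 pbw)
  CaO: 13.13·0.4834 = 6.347 pbw (target 6.347 pbw)
Glass-mass sanity pass: batch Σ − ignition loss = 100.0 pbw (oxide target masses add up to 100.0 pbw; the stated basis being 100.0 pbw — any gap is answer rounding).
Total batch = Σ batch = 103.8 pbw; LOI loss = Σ batch·LOI = 3.825 pbw; glass ÷ batch gives a yield of 96.32%.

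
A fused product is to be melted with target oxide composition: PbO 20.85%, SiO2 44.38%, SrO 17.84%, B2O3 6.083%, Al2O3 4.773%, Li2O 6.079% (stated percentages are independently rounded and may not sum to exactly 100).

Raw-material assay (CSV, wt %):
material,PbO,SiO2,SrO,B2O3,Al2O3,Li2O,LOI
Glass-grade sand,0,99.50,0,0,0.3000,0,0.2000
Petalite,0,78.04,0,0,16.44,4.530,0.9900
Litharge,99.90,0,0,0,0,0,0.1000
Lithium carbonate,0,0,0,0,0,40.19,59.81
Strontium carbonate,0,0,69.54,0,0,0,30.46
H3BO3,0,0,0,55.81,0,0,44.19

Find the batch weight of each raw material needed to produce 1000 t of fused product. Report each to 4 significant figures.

The intermediate values are shown rounded to four significant figures at each printed step — all arithmetic keeps full precision at every stage — exactly one rounding goes into every reported figure. All derived quantities are computed starting from the weights per 1000 t of glass at full precision (the totals, six oxide percentages, LOI, net glass mass, yield), as quoted within the problem or answer text.
Per-oxide target masses for 1000 t fused product:
  PbO: 20.85% × 1000 = 208.5 t
  SiO2: 44.38% × 1000 = 443.8 t
  SrO: 17.84% × 1000 = 178.4 t
  B2O3: 6.083% × 1000 = 60.83 t
  Al2O3: 4.773% × 1000 = 47.73 t
  Li2O: 6.079% × 1000 = 60.79 t
Per-oxide balance check from the weights as reported, per the basis as stated (delivered sums recover each target once rounding is allowed for):
  PbO: 208.7·0.9990 = 208.5 t (target 208.5 t)
  SiO2: 221.5·0.9950 + 286.3·0.7804 = 443.8 t (target 443.8 t)
  SrO: 256.5·0.6954 = 178.4 t (target 178.4 t)
  B2O3: 109.0·0.5581 = 60.83 t (target 60.83 t)
  Al2O3: 221.5·0.003000 + 286.3·0.1644 = 47.73 t (target 47.73 t)
  Li2O: 286.3·0.04530 + 119.0·0.4019 = 60.80 t (target 60.79 t)
Glass-mass sanity pass: net batch after ignition = 1000 t (summing oxide targets gives 1000 t; basis as stated: 1000 t — a pure rounding effect).
Batch grand total — Σ batch = 1201 t; LOI loss = Σ batch·LOI = 201.0 t; yield: glass divided by total = 83.27%.

Batch per 1000 t fused product:
  Glass-grade sand: 221.5 t
  Petalite: 286.3 t
  Litharge: 208.7 t
  Lithium carbonate: 119.0 t
  Strontium carbonate: 256.5 t
  H3BO3: 109.0 t
Total batch = 1201 t; LOI loss = 201.0 t; yield = 83.27%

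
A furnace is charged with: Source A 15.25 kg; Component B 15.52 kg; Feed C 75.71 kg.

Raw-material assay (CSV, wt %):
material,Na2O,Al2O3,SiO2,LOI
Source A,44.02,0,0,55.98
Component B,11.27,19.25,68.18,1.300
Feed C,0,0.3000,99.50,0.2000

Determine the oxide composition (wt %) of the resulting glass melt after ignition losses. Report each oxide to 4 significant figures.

Full float precision is carried through the solve — the intermediate values are shown, with 4-significant-figure rounding, within the worked lines. Every reported figure is rounded just once. Derived quantities are rebuilt at exact precision (net glass mass, ignition loss, yield, the three compositions, the totals) using the weight values at 97.59 kg of glass, precisely as stated by problem or answer.
Delivered oxide masses:
  Na2O: 15.25·0.4402 + 15.52·0.1127 = 8.462 kg
  Al2O3: 15.52·0.1925 + 75.71·0.003000 = 3.215 kg
  SiO2: 15.52·0.6818 + 75.71·0.9950 = 85.91 kg
LOI: 15.25·0.5598 + 15.52·0.01300 + 75.71·0.002000 = 8.890 kg
Net of LOI, the glass mass = 106.5 − 8.890 = 97.59 kg (the oxide masses sum to this)
wt % = 100 × oxide mass / glass mass

Glass mass = 97.59 kg (batch 106.5 − LOI 8.890).
Composition: Na2O 8.671%, Al2O3 3.294%, SiO2 88.03%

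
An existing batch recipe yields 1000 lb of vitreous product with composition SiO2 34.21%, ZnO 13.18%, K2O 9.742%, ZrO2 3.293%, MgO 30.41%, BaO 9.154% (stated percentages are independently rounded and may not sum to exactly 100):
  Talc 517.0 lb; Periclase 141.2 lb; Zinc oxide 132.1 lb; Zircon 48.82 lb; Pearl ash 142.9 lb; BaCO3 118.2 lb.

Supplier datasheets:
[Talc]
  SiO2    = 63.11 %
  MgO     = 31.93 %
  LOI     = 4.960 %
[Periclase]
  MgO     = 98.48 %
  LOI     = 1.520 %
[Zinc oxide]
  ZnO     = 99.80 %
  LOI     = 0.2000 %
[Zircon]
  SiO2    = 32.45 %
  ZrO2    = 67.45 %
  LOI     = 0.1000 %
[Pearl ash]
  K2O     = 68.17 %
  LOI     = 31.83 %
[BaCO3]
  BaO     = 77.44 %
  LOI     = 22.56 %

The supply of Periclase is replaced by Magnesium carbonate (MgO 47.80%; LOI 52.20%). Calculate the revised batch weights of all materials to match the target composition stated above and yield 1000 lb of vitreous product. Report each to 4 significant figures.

Exact precision is kept at all times; in-progress results appear rounded to 4 significant figures at each printed step. Each reported result sees exactly one rounding; all derived quantities, which include LOI, net glass mass, the totals, the yield, six oxide percentages, are computed in full precision, exactly as shown in the question or the answer, from the batch weights per 1000 lb of glass.
Per-oxide target masses for 1000 lb vitreous product:
  SiO2: 34.21% × 1000 = 342.1 lb
  ZnO: 13.18% × 1000 = 131.8 lb
  K2O: 9.742% × 1000 = 97.42 lb
  ZrO2: 3.293% × 1000 = 32.93 lb
  MgO: 30.41% × 1000 = 304.1 lb
  BaO: 9.154% × 1000 = 91.54 lb
Oxide-by-oxide audit given the weights on record, for the quoted basis mass (oxide sums agree with the targets once rounding is allowed for):
  SiO2: 517.0·0.6311 + 48.82·0.3245 = 342.1 lb (target 342.1 lb)
  ZnO: 132.1·0.9980 = 131.8 lb (target 131.8 lb)
  K2O: 142.9·0.6817 = 97.41 lb (target 97.42 lb)
  ZrO2: 48.82·0.6745 = 32.93 lb (target 32.93 lb)
  MgO: 517.0·0.3193 + 290.9·0.4780 = 304.1 lb (target 304.1 lb)
  BaO: 118.2·0.7744 = 91.53 lb (target 91.54 lb)
The glass-mass cross-check: batch Σ − ignition loss = 1000 lb (summing oxide targets gives 999.9 lb; stated basis 1000 lb — differing by rounding only).
Summing the batch: Σ batch = 1250 lb; the LOI term Σ batch·LOI equals 250.0 lb; as yield: glass ÷ batch → 80.00%.

Revised batch per 1000 lb vitreous product:
  Talc: 517.0 lb
  Magnesium carbonate: 290.9 lb
  Zinc oxide: 132.1 lb
  Zircon: 48.82 lb
  Pearl ash: 142.9 lb
  BaCO3: 118.2 lb
Total batch = 1250 lb; LOI loss = 250.0 lb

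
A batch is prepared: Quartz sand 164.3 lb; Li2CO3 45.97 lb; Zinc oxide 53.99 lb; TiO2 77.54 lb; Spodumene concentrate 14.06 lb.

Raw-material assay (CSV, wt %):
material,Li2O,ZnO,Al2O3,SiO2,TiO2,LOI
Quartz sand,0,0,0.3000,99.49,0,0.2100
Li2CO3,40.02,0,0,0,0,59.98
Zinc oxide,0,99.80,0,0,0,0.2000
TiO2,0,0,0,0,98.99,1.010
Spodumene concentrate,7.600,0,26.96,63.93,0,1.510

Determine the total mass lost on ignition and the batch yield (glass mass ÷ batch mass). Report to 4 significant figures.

The working math carries full precision all the way through. In-progress results are shown, with 4-significant-digit rounding, as written; exactly one rounding is applied to each reported result; derived quantities are re-derived in full float precision (totals, LOI, net glass mass, yield, the five compositions) from the batch weights for 326.8 lb of glass as written in problem or answer.
Ignition loss by material:
  Quartz sand: 164.3 × 0.002100 = 0.3450 lb
  Li2CO3: 45.97 × 0.5998 = 27.57 lb
  Zinc oxide: 53.99 × 0.002000 = 0.1080 lb
  TiO2: 77.54 × 0.01010 = 0.7832 lb
  Spodumene concentrate: 14.06 × 0.01510 = 0.2123 lb
Total LOI = 29.02 lb
Glass = batch − LOI = 355.9 − 29.02 = 326.8 lb

LOI loss = 29.02 lb; glass = 326.8 lb; yield = 91.84%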